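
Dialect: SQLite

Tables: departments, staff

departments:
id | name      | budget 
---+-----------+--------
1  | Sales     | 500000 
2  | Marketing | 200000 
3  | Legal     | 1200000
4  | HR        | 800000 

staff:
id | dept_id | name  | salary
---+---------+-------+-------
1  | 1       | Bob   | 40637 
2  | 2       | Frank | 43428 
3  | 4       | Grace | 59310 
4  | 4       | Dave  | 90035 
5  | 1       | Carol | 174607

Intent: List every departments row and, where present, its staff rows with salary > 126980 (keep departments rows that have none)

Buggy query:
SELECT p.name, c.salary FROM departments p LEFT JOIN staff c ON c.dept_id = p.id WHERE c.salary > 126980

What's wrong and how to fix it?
Bug: Filtering c.salary in WHERE discards the NULL rows produced by LEFT JOIN, turning it into an inner join

Fix: Put 'c.salary > 126980' in the JOIN's ON clause instead of WHERE

Corrected query:
SELECT p.name, c.salary FROM departments p LEFT JOIN staff c ON c.dept_id = p.id AND c.salary > 126980

Result:
name      | salary
----------+-------
Sales     | 174607
Marketing | NULL  
Legal     | NULL  
HR        | NULL  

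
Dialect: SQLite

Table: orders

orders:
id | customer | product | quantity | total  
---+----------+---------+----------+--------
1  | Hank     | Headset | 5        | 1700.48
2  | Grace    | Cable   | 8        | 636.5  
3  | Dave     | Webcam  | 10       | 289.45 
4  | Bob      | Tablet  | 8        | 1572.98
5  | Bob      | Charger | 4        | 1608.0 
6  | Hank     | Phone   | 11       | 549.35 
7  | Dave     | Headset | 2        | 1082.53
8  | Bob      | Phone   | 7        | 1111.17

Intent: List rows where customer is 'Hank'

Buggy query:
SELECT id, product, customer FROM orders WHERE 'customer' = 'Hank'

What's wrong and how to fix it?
Bug: 'customer' in single quotes is a string literal, not the column; the comparison is literal-vs-literal and never true

Fix: Remove the quotes around the column name (or use double quotes for an identifier)

Corrected query:
SELECT id, product, customer FROM orders WHERE customer = 'Hank'

Result:
id | product | customer
---+---------+---------
1  | Headset | Hank    
6  | Phone   | Hank    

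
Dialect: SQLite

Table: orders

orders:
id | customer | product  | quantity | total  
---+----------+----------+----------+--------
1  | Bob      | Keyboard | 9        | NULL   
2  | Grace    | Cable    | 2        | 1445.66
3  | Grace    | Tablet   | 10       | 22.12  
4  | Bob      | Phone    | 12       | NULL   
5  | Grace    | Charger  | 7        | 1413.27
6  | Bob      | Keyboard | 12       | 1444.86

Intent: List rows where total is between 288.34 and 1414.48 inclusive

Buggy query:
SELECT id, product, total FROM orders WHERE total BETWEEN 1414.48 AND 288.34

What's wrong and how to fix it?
Bug: BETWEEN expects the lower bound first; with 1414.48 AND 288.34 the range is empty

Fix: Swap the bounds so the smaller value comes first

Corrected query:
SELECT id, product, total FROM orders WHERE total BETWEEN 288.34 AND 1414.48

Result:
id | product | total  
---+---------+--------
5  | Charger | 1413.27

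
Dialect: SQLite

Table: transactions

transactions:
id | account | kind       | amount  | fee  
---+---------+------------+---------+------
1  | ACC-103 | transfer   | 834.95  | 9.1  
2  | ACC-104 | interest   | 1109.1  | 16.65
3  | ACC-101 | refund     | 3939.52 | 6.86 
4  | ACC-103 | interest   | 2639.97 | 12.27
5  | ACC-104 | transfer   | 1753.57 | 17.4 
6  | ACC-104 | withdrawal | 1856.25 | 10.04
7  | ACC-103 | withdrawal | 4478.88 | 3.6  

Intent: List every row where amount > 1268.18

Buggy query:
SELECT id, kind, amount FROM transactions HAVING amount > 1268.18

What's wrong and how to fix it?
Bug: This is a non-aggregate query (no GROUP BY, no aggregates), so in SQLite the HAVING clause is invalid here; a row-level condition belongs in WHERE

Fix: Use WHERE for row-level filtering

Corrected query:
SELECT id, kind, amount FROM transactions WHERE amount > 1268.18

Result:
id | kind       | amount 
---+------------+--------
3  | refund     | 3939.52
4  | interest   | 2639.97
5  | transfer   | 1753.57
6  | withdrawal | 1856.25
7  | withdrawal | 4478.88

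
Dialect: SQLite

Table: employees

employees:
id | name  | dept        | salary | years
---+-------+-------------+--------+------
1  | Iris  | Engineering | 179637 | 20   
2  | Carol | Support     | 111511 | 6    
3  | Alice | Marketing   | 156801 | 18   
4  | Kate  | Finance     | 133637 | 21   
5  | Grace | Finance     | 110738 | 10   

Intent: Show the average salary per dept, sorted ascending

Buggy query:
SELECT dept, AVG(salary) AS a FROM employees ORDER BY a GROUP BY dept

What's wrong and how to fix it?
Bug: ORDER BY appears before GROUP BY; SQL clause order requires GROUP BY first

Fix: Reorder: SELECT … FROM … GROUP BY … ORDER BY …

Corrected query:
SELECT dept, AVG(salary) AS a FROM employees GROUP BY dept ORDER BY a

Result:
dept        | a       
------------+---------
Support     | 111511  
Finance     | 122187.5
Marketing   | 156801  
Engineering | 179637  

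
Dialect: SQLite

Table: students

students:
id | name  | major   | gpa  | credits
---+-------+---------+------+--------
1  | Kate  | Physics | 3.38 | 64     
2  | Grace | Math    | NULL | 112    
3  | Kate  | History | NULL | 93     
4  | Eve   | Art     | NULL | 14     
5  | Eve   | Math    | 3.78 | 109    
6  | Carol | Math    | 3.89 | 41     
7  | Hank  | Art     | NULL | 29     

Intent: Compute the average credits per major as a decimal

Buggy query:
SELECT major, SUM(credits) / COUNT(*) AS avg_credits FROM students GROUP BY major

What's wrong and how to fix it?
Bug: SUM(credits) and COUNT(*) are both integers; the division truncates the fractional part

Fix: Multiply by 1.0 (or CAST to REAL) to force floating-point division

Corrected query:
SELECT major, SUM(credits) * 1.0 / COUNT(*) AS avg_credits FROM students GROUP BY major

Result:
major   | avg_credits
--------+------------
Art     | 21.5       
History | 93         
Math    | 87.333333  
Physics | 64         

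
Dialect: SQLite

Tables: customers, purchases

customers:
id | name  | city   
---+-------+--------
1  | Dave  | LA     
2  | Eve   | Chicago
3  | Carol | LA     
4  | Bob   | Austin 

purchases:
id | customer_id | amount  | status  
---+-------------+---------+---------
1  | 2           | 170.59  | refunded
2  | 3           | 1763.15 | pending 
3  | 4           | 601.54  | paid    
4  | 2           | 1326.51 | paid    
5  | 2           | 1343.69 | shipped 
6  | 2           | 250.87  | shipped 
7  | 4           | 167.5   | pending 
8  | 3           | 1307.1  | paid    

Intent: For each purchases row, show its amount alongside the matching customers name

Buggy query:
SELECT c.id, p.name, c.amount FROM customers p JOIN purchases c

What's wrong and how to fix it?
Bug: Missing join condition: each purchases row is matched to all customers rows instead of just its own

Fix: Add ON c.customer_id = p.id to the JOIN

Corrected query:
SELECT c.id, p.name, c.amount FROM customers p JOIN purchases c ON c.customer_id = p.id

Result:
id | name  | amount 
---+-------+--------
1  | Eve   | 170.59 
2  | Carol | 1763.15
3  | Bob   | 601.54 
4  | Eve   | 1326.51
5  | Eve   | 1343.69
6  | Eve   | 250.87 
7  | Bob   | 167.5  
8  | Carol | 1307.1 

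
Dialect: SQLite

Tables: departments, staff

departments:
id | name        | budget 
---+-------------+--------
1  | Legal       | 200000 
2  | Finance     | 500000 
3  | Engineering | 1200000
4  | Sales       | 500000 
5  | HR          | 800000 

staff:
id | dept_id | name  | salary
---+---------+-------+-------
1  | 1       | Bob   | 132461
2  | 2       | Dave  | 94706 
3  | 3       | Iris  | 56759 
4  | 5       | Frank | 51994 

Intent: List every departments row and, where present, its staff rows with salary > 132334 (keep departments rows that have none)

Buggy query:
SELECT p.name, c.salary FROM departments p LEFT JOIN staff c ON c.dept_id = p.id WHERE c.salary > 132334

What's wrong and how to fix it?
Bug: Filtering c.salary in WHERE discards the NULL rows produced by LEFT JOIN, turning it into an inner join

Fix: Put 'c.salary > 132334' in the JOIN's ON clause instead of WHERE

Corrected query:
SELECT p.name, c.salary FROM departments p LEFT JOIN staff c ON c.dept_id = p.id AND c.salary > 132334

Result:
name        | salary
------------+-------
Legal       | 132461
Finance     | NULL  
Engineering | NULL  
Sales       | NULL  
HR          | NULL  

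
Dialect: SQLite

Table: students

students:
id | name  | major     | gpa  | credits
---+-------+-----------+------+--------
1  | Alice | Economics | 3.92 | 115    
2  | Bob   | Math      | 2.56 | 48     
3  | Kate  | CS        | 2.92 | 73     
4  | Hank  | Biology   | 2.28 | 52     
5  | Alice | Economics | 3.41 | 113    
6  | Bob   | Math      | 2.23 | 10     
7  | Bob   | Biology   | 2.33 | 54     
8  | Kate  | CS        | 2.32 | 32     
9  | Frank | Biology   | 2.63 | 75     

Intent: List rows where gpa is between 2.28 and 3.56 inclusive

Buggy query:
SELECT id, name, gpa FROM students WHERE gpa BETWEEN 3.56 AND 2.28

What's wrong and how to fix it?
Bug: The bounds are reversed; BETWEEN a AND b requires a <= b to match anything

Fix: Write BETWEEN 2.28 AND 3.56

Corrected query:
SELECT id, name, gpa FROM students WHERE gpa BETWEEN 2.28 AND 3.56

Result:
id | name  | gpa 
---+-------+-----
2  | Bob   | 2.56
3  | Kate  | 2.92
4  | Hank  | 2.28
5  | Alice | 3.41
7  | Bob   | 2.33
8  | Kate  | 2.32
9  | Frank | 2.63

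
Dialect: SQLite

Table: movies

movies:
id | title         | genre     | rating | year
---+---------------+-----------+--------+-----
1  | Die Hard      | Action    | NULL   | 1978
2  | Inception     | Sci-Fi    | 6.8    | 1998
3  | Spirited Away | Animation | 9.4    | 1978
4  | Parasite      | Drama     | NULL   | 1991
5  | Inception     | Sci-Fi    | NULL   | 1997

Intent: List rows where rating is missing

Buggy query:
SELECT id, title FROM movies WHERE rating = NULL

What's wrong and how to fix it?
Bug: Comparing to NULL with '=' never matches; NULL = NULL is unknown, not true

Fix: Replace '= NULL' with 'IS NULL'

Corrected query:
SELECT id, title FROM movies WHERE rating IS NULL

Result:
id | title    
---+----------
1  | Die Hard 
4  | Parasite 
5  | Inception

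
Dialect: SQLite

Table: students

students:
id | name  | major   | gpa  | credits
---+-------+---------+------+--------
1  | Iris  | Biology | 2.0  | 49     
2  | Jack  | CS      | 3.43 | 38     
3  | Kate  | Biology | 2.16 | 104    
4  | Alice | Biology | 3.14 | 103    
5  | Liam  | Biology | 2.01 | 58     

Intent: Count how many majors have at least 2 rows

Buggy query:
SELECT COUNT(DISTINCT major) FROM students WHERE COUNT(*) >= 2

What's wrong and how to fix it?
Bug: COUNT(*) cannot appear in WHERE; the per-group count doesn't exist yet

Fix: Use a subquery that GROUPs and filters with HAVING, then count its rows

Corrected query:
SELECT COUNT(*) FROM (SELECT major FROM students GROUP BY major HAVING COUNT(*) >= 2)

Result:
COUNT(*)
--------
1       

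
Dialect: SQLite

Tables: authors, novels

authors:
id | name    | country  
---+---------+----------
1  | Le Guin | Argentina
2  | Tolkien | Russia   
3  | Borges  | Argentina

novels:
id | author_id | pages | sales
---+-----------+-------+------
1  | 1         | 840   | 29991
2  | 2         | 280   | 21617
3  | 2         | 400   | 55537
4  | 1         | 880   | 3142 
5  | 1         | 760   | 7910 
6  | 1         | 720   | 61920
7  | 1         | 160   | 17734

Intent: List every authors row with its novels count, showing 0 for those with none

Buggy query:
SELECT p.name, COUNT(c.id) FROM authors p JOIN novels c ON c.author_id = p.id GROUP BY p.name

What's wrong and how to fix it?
Bug: INNER JOIN drops authors rows that have no matching novels rows

Fix: Use LEFT JOIN so parents without children still appear (COUNT(c.id) gives 0)

Corrected query:
SELECT p.name, COUNT(c.id) FROM authors p LEFT JOIN novels c ON c.author_id = p.id GROUP BY p.name

Result:
name    | COUNT(c.id)
--------+------------
Borges  | 0          
Le Guin | 5          
Tolkien | 2          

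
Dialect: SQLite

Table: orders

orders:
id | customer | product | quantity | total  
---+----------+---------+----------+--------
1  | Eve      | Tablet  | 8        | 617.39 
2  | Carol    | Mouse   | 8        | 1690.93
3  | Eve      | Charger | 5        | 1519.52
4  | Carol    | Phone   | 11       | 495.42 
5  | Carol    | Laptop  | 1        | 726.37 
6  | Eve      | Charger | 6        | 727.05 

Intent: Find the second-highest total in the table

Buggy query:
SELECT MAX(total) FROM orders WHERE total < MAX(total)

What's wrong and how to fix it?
Bug: MAX(total) on the right of the comparison is an aggregate-in-WHERE error

Fix: Put the inner MAX in a scalar subquery

Corrected query:
SELECT MAX(total) FROM orders WHERE total < (SELECT MAX(total) FROM orders)

Result:
MAX(total)
----------
1519.52   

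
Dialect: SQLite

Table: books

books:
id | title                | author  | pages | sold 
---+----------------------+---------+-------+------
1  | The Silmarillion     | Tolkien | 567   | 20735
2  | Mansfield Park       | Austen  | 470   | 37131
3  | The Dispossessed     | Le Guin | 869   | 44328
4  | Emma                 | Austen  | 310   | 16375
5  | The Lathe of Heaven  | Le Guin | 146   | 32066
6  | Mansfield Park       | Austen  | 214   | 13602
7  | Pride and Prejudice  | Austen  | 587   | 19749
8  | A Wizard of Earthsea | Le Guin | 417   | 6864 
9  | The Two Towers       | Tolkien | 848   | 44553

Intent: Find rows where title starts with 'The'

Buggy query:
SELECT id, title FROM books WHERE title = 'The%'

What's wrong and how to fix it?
Bug: '=' compares the literal string including the % character; pattern matching needs LIKE

Fix: Replace '=' with LIKE so 'The%' is treated as a pattern

Corrected query:
SELECT id, title FROM books WHERE title LIKE 'The%'

Result:
id | title              
---+--------------------
1  | The Silmarillion   
3  | The Dispossessed   
5  | The Lathe of Heaven
9  | The Two Towers     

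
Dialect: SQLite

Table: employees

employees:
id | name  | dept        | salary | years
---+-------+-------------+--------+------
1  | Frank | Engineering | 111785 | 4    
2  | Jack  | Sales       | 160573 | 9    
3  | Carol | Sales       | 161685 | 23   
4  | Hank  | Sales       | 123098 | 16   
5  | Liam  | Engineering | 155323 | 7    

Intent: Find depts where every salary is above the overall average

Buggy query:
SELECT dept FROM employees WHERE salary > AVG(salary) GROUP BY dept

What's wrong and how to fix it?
Bug: WHERE evaluates per row before aggregation, so AVG() is unavailable

Fix: Compute the overall average in a scalar subquery and compare each group's MIN against it in HAVING

Corrected query:
SELECT dept FROM employees GROUP BY dept HAVING MIN(salary) > (SELECT AVG(salary) FROM employees)

Result:
(no rows)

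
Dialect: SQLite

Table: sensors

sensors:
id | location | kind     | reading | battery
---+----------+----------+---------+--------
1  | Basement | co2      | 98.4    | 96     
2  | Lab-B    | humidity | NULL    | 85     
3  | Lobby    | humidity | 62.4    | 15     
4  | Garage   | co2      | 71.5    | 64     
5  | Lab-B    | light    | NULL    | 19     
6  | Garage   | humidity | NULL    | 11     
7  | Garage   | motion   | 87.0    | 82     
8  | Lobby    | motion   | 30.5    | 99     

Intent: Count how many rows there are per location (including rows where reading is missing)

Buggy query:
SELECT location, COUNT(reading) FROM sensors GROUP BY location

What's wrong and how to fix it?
Bug: COUNT(column) counts non-NULL values only; rows with NULL reading aren't counted

Fix: Replace COUNT(reading) with COUNT(*)

Corrected query:
SELECT location, COUNT(*) FROM sensors GROUP BY location

Result:
location | COUNT(*)
---------+---------
Basement | 1       
Garage   | 3       
Lab-B    | 2       
Lobby    | 2       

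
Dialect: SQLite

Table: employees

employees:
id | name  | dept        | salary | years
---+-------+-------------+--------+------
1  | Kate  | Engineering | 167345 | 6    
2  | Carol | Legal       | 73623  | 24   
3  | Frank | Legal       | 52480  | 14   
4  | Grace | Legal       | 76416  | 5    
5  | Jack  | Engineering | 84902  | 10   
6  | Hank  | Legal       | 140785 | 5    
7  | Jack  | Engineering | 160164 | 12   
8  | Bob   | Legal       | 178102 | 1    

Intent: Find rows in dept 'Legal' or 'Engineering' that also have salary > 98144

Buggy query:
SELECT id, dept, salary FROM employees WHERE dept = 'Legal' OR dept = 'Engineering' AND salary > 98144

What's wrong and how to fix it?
Bug: Without parentheses, AND is evaluated before OR, so the salary filter only applies to the 'Engineering' branch

Fix: Add parentheses around the OR so the AND applies to both alternatives

Corrected query:
SELECT id, dept, salary FROM employees WHERE (dept = 'Legal' OR dept = 'Engineering') AND salary > 98144

Result:
id | dept        | salary
---+-------------+-------
1  | Engineering | 167345
6  | Legal       | 140785
7  | Engineering | 160164
8  | Legal       | 178102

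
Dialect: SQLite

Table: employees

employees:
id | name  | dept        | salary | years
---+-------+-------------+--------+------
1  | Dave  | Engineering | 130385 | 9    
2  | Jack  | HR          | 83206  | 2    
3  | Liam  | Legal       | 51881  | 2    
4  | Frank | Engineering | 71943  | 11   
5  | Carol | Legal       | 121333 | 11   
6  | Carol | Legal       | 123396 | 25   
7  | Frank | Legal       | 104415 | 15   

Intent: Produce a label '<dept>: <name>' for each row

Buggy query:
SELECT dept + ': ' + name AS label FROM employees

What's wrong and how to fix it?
Bug: SQLite uses || for string concatenation; + coerces text to numbers (yielding 0)

Fix: Use the || operator for string concatenation

Corrected query:
SELECT dept || ': ' || name AS label FROM employees

Result:
label             
------------------
Engineering: Dave 
HR: Jack          
Legal: Liam       
Engineering: Frank
Legal: Carol      
Legal: Carol      
Legal: Frank      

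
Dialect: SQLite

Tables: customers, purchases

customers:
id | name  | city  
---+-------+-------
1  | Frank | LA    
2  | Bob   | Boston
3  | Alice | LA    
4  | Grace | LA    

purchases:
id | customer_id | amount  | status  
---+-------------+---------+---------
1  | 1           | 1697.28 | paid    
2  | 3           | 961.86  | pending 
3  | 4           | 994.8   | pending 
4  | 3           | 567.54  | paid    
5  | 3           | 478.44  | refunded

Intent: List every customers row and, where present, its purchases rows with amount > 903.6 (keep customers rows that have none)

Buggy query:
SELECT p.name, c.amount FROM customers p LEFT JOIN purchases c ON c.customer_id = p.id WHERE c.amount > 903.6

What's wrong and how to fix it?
Bug: A WHERE condition on the right-hand table after LEFT JOIN drops unmatched parents

Fix: Put 'c.amount > 903.6' in the JOIN's ON clause instead of WHERE

Corrected query:
SELECT p.name, c.amount FROM customers p LEFT JOIN purchases c ON c.customer_id = p.id AND c.amount > 903.6

Result:
name  | amount 
------+--------
Frank | 1697.28
Bob   | NULL   
Alice | 961.86 
Grace | 994.8  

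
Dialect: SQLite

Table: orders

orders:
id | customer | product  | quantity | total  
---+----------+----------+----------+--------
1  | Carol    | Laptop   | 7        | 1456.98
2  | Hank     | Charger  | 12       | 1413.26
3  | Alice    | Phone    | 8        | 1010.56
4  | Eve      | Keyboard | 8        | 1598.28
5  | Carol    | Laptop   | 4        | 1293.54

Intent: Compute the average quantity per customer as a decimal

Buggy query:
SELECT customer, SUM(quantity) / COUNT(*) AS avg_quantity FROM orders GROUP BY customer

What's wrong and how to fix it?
Bug: Both operands are integers, so '/' performs integer division and truncates

Fix: Multiply by 1.0 (or CAST to REAL) to force floating-point division

Corrected query:
SELECT customer, SUM(quantity) * 1.0 / COUNT(*) AS avg_quantity FROM orders GROUP BY customer

Result:
customer | avg_quantity
---------+-------------
Alice    | 8           
Carol    | 5.5         
Eve      | 8           
Hank     | 12          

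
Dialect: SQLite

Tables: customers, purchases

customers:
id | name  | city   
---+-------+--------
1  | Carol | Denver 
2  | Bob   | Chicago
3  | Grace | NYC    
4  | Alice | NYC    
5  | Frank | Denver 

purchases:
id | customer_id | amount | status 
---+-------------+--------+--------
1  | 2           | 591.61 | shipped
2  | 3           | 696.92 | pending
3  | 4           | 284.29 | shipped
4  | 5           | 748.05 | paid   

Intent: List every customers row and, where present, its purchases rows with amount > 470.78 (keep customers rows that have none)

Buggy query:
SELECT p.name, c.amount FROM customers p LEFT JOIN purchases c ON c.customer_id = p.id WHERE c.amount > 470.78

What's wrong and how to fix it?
Bug: Filtering c.amount in WHERE discards the NULL rows produced by LEFT JOIN, turning it into an inner join

Fix: Put 'c.amount > 470.78' in the JOIN's ON clause instead of WHERE

Corrected query:
SELECT p.name, c.amount FROM customers p LEFT JOIN purchases c ON c.customer_id = p.id AND c.amount > 470.78

Result:
name  | amount
------+-------
Carol | NULL  
Bob   | 591.61
Grace | 696.92
Alice | NULL  
Frank | 748.05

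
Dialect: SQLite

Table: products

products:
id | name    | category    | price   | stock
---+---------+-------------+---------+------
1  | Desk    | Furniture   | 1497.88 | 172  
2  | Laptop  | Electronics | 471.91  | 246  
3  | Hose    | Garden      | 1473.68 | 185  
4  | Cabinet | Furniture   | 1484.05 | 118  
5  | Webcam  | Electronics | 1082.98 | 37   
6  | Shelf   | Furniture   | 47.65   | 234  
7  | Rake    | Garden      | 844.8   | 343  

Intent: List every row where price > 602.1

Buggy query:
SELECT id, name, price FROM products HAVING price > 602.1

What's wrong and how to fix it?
Bug: This is a non-aggregate query (no GROUP BY, no aggregates), so in SQLite the HAVING clause is invalid here; a row-level condition belongs in WHERE

Fix: Use WHERE for row-level filtering

Corrected query:
SELECT id, name, price FROM products WHERE price > 602.1

Result:
id | name    | price  
---+---------+--------
1  | Desk    | 1497.88
3  | Hose    | 1473.68
4  | Cabinet | 1484.05
5  | Webcam  | 1082.98
7  | Rake    | 844.8  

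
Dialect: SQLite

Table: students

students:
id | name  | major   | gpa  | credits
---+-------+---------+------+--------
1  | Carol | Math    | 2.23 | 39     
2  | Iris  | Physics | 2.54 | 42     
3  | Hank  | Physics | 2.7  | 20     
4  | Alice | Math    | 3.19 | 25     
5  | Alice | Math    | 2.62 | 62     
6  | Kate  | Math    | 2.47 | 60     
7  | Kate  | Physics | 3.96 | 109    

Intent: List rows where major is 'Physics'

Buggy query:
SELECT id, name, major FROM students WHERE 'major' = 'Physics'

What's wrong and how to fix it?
Bug: Single quotes denote string literals in SQL; the column name is being compared as a constant string

Fix: Remove the quotes around the column name (or use double quotes for an identifier)

Corrected query:
SELECT id, name, major FROM students WHERE major = 'Physics'

Result:
id | name | major  
---+------+--------
2  | Iris | Physics
3  | Hank | Physics
7  | Kate | Physics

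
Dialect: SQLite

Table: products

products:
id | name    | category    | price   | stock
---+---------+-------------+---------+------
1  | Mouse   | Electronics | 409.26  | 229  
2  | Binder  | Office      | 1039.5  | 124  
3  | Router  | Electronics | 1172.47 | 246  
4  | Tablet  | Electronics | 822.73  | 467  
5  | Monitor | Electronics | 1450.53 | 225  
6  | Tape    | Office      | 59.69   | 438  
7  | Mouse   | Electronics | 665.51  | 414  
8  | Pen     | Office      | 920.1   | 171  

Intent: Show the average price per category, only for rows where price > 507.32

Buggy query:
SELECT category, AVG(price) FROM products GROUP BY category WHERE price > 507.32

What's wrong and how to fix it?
Bug: Row-level WHERE must come before GROUP BY in the clause order

Fix: Move the WHERE clause before GROUP BY

Corrected query:
SELECT category, AVG(price) FROM products WHERE price > 507.32 GROUP BY category

Result:
category    | AVG(price)
------------+-----------
Electronics | 1027.81   
Office      | 979.8     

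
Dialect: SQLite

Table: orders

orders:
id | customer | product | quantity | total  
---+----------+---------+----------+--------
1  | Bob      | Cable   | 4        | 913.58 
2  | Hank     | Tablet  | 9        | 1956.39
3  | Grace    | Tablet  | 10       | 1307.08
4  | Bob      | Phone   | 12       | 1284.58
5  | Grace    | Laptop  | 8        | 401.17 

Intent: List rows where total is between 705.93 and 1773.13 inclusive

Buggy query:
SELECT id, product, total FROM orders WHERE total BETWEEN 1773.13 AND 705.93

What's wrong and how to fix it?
Bug: The bounds are reversed; BETWEEN a AND b requires a <= b to match anything

Fix: Write BETWEEN 705.93 AND 1773.13

Corrected query:
SELECT id, product, total FROM orders WHERE total BETWEEN 705.93 AND 1773.13

Result:
id | product | total  
---+---------+--------
1  | Cable   | 913.58 
3  | Tablet  | 1307.08
4  | Phone   | 1284.58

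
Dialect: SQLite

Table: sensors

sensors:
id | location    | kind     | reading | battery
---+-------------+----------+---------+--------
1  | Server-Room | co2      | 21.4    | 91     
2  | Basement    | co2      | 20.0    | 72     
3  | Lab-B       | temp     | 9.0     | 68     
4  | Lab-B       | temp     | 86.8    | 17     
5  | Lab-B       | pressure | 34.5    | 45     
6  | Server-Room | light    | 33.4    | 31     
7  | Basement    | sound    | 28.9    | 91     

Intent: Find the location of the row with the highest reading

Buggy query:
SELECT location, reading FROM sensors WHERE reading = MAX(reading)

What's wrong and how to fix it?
Bug: MAX(reading) is an aggregate and cannot be used directly in WHERE

Fix: Wrap MAX in a scalar subquery so WHERE compares against a single value

Corrected query:
SELECT location, reading FROM sensors WHERE reading = (SELECT MAX(reading) FROM sensors)

Result:
location | reading
---------+--------
Lab-B    | 86.8   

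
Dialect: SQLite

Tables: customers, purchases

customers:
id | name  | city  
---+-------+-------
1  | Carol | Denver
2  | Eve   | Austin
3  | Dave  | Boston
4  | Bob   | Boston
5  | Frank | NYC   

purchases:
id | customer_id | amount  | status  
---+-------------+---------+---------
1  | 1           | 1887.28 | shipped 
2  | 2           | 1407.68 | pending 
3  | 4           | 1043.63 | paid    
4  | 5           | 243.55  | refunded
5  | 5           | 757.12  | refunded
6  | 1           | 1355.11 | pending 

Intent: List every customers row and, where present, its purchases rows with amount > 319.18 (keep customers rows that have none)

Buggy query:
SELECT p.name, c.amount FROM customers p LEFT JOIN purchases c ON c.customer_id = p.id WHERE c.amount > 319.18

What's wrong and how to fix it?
Bug: A WHERE condition on the right-hand table after LEFT JOIN drops unmatched parents

Fix: Put 'c.amount > 319.18' in the JOIN's ON clause instead of WHERE

Corrected query:
SELECT p.name, c.amount FROM customers p LEFT JOIN purchases c ON c.customer_id = p.id AND c.amount > 319.18

Result:
name  | amount 
------+--------
Carol | 1355.11
Carol | 1887.28
Eve   | 1407.68
Dave  | NULL   
Bob   | 1043.63
Frank | 757.12 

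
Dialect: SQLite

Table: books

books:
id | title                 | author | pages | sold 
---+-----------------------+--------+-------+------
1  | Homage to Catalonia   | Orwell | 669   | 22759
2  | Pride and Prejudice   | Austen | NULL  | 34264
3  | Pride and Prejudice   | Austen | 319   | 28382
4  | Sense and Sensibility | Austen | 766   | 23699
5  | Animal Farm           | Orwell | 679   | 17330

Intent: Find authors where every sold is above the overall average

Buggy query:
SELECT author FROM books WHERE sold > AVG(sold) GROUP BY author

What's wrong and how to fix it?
Bug: WHERE evaluates per row before aggregation, so AVG() is unavailable

Fix: Use a subquery for AVG and a HAVING MIN(...) filter so the condition holds for every row in the group

Corrected query:
SELECT author FROM books GROUP BY author HAVING MIN(sold) > (SELECT AVG(sold) FROM books)

Result:
(no rows)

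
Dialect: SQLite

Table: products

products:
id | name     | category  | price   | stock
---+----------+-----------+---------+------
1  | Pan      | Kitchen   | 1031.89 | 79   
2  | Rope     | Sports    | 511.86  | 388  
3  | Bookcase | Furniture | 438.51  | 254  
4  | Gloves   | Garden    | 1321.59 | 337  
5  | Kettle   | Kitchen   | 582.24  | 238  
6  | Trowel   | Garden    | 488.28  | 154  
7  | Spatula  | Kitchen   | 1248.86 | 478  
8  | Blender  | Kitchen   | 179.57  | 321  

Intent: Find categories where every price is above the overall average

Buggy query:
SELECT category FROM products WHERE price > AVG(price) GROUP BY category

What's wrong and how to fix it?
Bug: AVG() is an aggregate; it can't sit directly in WHERE

Fix: Compute the overall average in a scalar subquery and compare each group's MIN against it in HAVING

Corrected query:
SELECT category FROM products GROUP BY category HAVING MIN(price) > (SELECT AVG(price) FROM products)

Result:
(no rows)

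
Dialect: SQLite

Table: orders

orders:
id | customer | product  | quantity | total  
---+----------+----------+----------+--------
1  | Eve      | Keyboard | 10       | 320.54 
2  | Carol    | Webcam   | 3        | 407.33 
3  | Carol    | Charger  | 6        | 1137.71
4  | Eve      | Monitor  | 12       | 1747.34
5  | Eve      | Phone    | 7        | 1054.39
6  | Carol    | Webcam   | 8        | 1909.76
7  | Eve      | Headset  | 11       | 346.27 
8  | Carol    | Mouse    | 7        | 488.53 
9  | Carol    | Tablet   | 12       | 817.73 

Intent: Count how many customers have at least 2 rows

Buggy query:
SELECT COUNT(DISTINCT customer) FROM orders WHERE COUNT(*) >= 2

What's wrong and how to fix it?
Bug: COUNT(*) cannot appear in WHERE; the per-group count doesn't exist yet

Fix: Use a subquery that GROUPs and filters with HAVING, then count its rows

Corrected query:
SELECT COUNT(*) FROM (SELECT customer FROM orders GROUP BY customer HAVING COUNT(*) >= 2)

Result:
COUNT(*)
--------
2       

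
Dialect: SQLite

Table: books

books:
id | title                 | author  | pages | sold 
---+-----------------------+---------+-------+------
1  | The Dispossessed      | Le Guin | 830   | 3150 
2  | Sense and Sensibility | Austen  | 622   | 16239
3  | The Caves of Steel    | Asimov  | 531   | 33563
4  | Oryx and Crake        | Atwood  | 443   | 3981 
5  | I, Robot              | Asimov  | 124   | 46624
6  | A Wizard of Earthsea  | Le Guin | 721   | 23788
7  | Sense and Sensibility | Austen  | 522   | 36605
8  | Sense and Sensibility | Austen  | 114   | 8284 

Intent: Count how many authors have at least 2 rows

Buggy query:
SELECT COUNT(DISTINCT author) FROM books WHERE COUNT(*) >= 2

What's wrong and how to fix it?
Bug: WHERE filters individual rows, not groups, so a group-level COUNT is invalid there

Fix: Group first with HAVING COUNT(*) >= 2, then COUNT the resulting groups

Corrected query:
SELECT COUNT(*) FROM (SELECT author FROM books GROUP BY author HAVING COUNT(*) >= 2)

Result:
COUNT(*)
--------
3       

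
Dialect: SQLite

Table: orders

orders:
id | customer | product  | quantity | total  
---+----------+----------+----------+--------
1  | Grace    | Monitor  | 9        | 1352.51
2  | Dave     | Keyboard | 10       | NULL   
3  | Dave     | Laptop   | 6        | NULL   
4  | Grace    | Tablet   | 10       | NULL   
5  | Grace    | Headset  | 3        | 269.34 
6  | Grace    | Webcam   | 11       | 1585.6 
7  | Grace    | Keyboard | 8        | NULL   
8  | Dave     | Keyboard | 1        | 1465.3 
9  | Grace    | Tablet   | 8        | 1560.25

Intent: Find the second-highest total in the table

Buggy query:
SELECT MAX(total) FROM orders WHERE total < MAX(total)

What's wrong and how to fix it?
Bug: MAX(total) on the right of the comparison is an aggregate-in-WHERE error

Fix: Compute the overall MAX in a subquery, then take MAX of rows below it

Corrected query:
SELECT MAX(total) FROM orders WHERE total < (SELECT MAX(total) FROM orders)

Result:
MAX(total)
----------
1560.25   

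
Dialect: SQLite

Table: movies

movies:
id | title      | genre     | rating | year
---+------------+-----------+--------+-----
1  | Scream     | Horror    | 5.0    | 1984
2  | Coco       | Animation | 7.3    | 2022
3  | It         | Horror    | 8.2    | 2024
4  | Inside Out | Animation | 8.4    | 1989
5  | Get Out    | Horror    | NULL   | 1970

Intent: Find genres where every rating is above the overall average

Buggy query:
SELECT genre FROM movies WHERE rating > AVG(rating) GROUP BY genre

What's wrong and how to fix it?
Bug: AVG() is an aggregate; it can't sit directly in WHERE

Fix: Use a subquery for AVG and a HAVING MIN(...) filter so the condition holds for every row in the group

Corrected query:
SELECT genre FROM movies GROUP BY genre HAVING MIN(rating) > (SELECT AVG(rating) FROM movies)

Result:
genre    
---------
Animation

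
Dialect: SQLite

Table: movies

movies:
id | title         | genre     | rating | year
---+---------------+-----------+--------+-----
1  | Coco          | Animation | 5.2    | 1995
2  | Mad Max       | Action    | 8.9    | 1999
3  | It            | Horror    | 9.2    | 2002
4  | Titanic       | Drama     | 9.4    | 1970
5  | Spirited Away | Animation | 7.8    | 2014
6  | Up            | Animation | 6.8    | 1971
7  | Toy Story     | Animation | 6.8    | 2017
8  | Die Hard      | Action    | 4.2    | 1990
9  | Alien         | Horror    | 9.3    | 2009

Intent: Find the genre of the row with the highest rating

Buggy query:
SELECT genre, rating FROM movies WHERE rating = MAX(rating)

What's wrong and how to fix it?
Bug: MAX(rating) is an aggregate and cannot be used directly in WHERE

Fix: Wrap MAX in a scalar subquery so WHERE compares against a single value

Corrected query:
SELECT genre, rating FROM movies WHERE rating = (SELECT MAX(rating) FROM movies)

Result:
genre | rating
------+-------
Drama | 9.4   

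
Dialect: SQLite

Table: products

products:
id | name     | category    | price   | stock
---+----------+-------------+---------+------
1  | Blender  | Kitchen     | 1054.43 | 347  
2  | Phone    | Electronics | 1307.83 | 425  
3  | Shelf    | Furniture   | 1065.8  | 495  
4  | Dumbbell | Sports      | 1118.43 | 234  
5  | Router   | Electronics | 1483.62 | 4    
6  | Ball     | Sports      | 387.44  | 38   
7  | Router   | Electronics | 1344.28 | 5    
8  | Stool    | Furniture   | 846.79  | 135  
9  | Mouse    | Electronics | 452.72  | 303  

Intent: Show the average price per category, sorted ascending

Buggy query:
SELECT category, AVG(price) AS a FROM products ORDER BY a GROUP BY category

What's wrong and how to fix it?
Bug: GROUP BY must precede ORDER BY

Fix: Reorder: SELECT … FROM … GROUP BY … ORDER BY …

Corrected query:
SELECT category, AVG(price) AS a FROM products GROUP BY category ORDER BY a

Result:
category    | a        
------------+----------
Sports      | 752.935  
Furniture   | 956.295  
Kitchen     | 1054.43  
Electronics | 1147.1125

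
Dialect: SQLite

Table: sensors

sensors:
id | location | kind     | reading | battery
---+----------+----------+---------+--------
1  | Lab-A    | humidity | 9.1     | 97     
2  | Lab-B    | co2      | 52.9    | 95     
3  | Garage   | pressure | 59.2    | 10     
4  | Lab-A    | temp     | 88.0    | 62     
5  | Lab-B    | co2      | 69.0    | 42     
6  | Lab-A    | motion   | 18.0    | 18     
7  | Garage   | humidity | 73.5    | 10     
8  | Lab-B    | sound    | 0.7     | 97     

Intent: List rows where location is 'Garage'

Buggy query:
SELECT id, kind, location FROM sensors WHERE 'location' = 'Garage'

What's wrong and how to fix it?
Bug: 'location' in single quotes is a string literal, not the column; the comparison is literal-vs-literal and never true

Fix: Remove the quotes around the column name (or use double quotes for an identifier)

Corrected query:
SELECT id, kind, location FROM sensors WHERE location = 'Garage'

Result:
id | kind     | location
---+----------+---------
3  | pressure | Garage  
7  | humidity | Garage  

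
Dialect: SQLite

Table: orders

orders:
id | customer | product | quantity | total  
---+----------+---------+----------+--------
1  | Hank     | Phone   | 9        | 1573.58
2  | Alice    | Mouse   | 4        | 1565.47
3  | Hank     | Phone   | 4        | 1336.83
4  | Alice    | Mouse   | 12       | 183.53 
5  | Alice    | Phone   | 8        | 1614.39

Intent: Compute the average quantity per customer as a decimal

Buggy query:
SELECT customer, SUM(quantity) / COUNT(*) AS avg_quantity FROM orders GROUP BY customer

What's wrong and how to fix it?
Bug: SUM(quantity) and COUNT(*) are both integers; the division truncates the fractional part

Fix: Multiply by 1.0 (or CAST to REAL) to force floating-point division

Corrected query:
SELECT customer, SUM(quantity) * 1.0 / COUNT(*) AS avg_quantity FROM orders GROUP BY customer

Result:
customer | avg_quantity
---------+-------------
Alice    | 8           
Hank     | 6.5         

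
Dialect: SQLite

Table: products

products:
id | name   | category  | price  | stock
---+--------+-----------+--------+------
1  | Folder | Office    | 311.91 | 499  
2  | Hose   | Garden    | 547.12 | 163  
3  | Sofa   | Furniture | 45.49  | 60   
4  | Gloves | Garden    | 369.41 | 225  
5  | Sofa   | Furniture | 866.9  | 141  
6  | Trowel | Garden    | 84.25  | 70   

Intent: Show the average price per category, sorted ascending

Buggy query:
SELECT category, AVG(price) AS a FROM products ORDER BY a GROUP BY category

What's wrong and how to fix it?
Bug: GROUP BY must precede ORDER BY

Fix: Move ORDER BY to the end, after GROUP BY

Corrected query:
SELECT category, AVG(price) AS a FROM products GROUP BY category ORDER BY a

Result:
category  | a         
----------+-----------
Office    | 311.91    
Garden    | 333.593333
Furniture | 456.195   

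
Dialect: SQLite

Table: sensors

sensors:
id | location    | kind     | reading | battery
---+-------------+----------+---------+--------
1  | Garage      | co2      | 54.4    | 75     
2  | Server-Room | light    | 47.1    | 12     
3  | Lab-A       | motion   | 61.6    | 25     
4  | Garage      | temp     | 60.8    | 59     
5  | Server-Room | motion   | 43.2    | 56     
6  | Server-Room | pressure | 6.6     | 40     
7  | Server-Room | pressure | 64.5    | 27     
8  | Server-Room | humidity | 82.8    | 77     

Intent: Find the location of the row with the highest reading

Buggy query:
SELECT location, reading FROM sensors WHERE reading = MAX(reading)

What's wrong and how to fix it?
Bug: WHERE is evaluated per row; an aggregate over the whole table isn't defined there

Fix: Use a subquery: WHERE reading = (SELECT MAX(reading) FROM sensors)

Corrected query:
SELECT location, reading FROM sensors WHERE reading = (SELECT MAX(reading) FROM sensors)

Result:
location    | reading
------------+--------
Server-Room | 82.8   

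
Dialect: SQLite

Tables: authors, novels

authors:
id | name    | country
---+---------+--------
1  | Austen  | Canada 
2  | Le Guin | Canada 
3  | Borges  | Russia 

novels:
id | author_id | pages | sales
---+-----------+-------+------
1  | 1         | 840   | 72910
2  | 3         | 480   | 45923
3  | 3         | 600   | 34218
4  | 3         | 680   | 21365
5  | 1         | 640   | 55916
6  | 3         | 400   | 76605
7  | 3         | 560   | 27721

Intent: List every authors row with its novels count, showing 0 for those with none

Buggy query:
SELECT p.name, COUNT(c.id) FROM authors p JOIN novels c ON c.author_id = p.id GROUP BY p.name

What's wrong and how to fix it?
Bug: An inner join excludes parents with zero children

Fix: Switch to LEFT JOIN to retain unmatched parent rows

Corrected query:
SELECT p.name, COUNT(c.id) FROM authors p LEFT JOIN novels c ON c.author_id = p.id GROUP BY p.name

Result:
name    | COUNT(c.id)
--------+------------
Austen  | 2          
Borges  | 5          
Le Guin | 0          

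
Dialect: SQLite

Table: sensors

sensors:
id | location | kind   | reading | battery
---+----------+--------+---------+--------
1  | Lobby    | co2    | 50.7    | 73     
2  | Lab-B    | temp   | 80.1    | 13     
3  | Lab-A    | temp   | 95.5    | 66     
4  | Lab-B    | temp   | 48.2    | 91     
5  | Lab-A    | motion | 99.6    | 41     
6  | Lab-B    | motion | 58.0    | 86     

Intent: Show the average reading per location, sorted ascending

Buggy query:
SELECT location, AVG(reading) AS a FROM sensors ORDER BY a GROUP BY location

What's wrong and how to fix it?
Bug: GROUP BY must precede ORDER BY

Fix: Move ORDER BY to the end, after GROUP BY

Corrected query:
SELECT location, AVG(reading) AS a FROM sensors GROUP BY location ORDER BY a

Result:
location | a    
---------+------
Lobby    | 50.7 
Lab-B    | 62.1 
Lab-A    | 97.55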